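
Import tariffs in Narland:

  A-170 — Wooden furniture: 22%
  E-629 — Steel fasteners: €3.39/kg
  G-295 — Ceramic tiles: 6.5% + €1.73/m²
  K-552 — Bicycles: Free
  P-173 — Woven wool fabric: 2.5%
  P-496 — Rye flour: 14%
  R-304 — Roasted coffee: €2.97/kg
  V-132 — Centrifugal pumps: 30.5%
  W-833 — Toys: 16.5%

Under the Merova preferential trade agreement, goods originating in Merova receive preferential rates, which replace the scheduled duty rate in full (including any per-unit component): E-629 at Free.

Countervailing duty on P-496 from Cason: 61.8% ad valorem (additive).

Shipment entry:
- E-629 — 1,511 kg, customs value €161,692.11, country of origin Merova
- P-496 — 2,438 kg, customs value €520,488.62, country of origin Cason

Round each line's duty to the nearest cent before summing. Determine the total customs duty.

Line 1 (E-629, Merova, 1,511 kg, €161,692.11):
Base rate for E-629 is €3.39/kg.
Origin Merova qualifies under the Narland–Merova agreement and E-629 is covered: preferential rate Free applies instead.
Duty = €161,692.11 × 0% = €0.00.
Line 2 (P-496, Cason, 2,438 kg, €520,488.62):
Base rate for P-496 is 14%.
Additional duty on P-496 from Cason: +61.8%. Applied ad valorem rate: 14% + 61.8% = 75.8%.
Duty = €520,488.62 × 75.8% = €394,530.37.
Total = €0.00 + €394,530.37 = €394,530.37.

€394,530.37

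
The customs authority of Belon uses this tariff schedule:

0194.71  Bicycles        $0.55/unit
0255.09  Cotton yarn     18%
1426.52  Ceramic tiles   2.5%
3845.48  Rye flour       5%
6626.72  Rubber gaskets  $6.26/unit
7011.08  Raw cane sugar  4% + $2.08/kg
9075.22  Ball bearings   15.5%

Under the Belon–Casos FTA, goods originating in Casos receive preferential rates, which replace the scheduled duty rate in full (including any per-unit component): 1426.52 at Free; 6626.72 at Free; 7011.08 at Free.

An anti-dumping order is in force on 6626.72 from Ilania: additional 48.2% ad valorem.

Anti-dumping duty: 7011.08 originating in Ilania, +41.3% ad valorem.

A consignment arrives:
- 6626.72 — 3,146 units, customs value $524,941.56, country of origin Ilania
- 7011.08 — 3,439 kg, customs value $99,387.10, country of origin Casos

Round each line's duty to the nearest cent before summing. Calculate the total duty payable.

$272,715.79

Line 1 (6626.72, Ilania, 3,146 units, $524,941.56):
Base rate for 6626.72 is $6.26/unit.
6626.72 has an FTA preferential rate, but origin Ilania is not Casos; base rate stands.
Additional duty on 6626.72 from Ilania: +48.2% ad valorem. Applied ad valorem rate = 48.2%.
Duty = $524,941.56 × 48.2% + 3,146 × $6.26 = $272,715.79.
Line 2 (7011.08, Casos, 3,439 kg, $99,387.10):
Base rate for 7011.08 is 4% + $2.08/kg.
Origin Casos qualifies under the Belon–Casos agreement and 7011.08 is covered: preferential rate Free applies instead.
The additional-duty order on 7011.08 targets Ilania, not Casos; it does not apply.
Duty = $99,387.10 × 0% = $0.00.
Total = $272,715.79 + $0.00 = $272,715.79.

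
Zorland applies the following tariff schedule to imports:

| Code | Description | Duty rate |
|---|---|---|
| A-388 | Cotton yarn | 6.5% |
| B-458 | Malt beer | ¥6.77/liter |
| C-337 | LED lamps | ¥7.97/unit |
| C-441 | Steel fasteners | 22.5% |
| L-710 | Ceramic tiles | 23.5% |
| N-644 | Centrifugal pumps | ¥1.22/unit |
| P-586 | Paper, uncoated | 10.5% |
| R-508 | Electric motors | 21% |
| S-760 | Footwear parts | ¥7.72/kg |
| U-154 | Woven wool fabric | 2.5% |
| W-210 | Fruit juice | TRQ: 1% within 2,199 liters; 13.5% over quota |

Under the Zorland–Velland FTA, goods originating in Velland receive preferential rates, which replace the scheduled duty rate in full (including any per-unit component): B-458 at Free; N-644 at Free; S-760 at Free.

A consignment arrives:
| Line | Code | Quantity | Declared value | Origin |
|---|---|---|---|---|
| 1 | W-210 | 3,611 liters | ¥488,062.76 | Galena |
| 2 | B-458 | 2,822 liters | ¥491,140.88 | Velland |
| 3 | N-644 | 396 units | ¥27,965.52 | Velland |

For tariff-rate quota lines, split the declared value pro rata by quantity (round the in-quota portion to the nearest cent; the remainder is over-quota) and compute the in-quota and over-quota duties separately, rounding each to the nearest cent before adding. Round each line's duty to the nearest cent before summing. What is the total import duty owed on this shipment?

¥28,736.37

Line 1 (W-210, Galena, 3,611 liters, ¥488,062.76):
Code W-210 is under a tariff-rate quota (threshold 2,199 liters). In-quota: 2,199 liters at 1%; over-quota: 1,412 liters at 13.5%.
Pro-rata value split: in-quota = ¥488,062.76 × 2,199/3,611 = ¥297,216.84; over-quota = ¥488,062.76 − ¥297,216.84 = ¥190,845.92.
In-quota duty = ¥297,216.84 × 1% = ¥2,972.17. Over-quota duty = ¥190,845.92 × 13.5% = ¥25,764.20.
Line duty = ¥2,972.17 + ¥25,764.20 = ¥28,736.37.
Line 2 (B-458, Velland, 2,822 liters, ¥491,140.88):
Base rate for B-458 is ¥6.77/liter.
Origin Velland qualifies under the Zorland–Velland agreement and B-458 is covered: preferential rate Free applies instead.
Duty = ¥491,140.88 × 0% = ¥0.00.
Line 3 (N-644, Velland, 396 units, ¥27,965.52):
Base rate for N-644 is ¥1.22/unit.
Origin Velland qualifies under the Zorland–Velland agreement and N-644 is covered: preferential rate Free applies instead.
Duty = ¥27,965.52 × 0% = ¥0.00.
Total = ¥28,736.37 + ¥0.00 + ¥0.00 = ¥28,736.37.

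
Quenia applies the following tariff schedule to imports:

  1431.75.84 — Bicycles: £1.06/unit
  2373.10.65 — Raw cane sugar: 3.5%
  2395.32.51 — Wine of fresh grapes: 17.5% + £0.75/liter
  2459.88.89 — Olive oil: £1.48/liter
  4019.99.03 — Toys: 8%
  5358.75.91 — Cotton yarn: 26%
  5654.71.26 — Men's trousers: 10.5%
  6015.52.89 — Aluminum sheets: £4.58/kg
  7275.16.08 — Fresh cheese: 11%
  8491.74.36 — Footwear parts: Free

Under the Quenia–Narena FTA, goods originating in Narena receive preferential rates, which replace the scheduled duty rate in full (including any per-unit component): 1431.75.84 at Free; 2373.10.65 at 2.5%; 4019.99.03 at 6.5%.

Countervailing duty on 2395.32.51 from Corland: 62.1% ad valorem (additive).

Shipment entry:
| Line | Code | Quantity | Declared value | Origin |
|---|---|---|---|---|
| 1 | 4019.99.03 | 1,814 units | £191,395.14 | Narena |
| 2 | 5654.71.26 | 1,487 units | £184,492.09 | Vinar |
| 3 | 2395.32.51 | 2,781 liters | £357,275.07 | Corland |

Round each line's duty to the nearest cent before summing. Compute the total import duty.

Line 1 (4019.99.03, Narena, 1,814 units, £191,395.14):
Base rate for 4019.99.03 is 8%.
Origin Narena qualifies under the Quenia–Narena agreement and 4019.99.03 is covered: preferential rate 6.5% applies instead.
Duty = £191,395.14 × 6.5% = £12,440.68.
Line 2 (5654.71.26, Vinar, 1,487 units, £184,492.09):
Base rate for 5654.71.26 is 10.5%.
Duty = £184,492.09 × 10.5% = £19,371.67.
Line 3 (2395.32.51, Corland, 2,781 liters, £357,275.07):
Base rate for 2395.32.51 is 17.5% + £0.75/liter.
Additional duty on 2395.32.51 from Corland: +62.1%. Applied ad valorem rate: 17.5% + 62.1% = 79.6%.
Duty = £357,275.07 × 79.6% + 2,781 × £0.75 = £286,476.71.
Total = £12,440.68 + £19,371.67 + £286,476.71 = £318,289.06.

£318,289.06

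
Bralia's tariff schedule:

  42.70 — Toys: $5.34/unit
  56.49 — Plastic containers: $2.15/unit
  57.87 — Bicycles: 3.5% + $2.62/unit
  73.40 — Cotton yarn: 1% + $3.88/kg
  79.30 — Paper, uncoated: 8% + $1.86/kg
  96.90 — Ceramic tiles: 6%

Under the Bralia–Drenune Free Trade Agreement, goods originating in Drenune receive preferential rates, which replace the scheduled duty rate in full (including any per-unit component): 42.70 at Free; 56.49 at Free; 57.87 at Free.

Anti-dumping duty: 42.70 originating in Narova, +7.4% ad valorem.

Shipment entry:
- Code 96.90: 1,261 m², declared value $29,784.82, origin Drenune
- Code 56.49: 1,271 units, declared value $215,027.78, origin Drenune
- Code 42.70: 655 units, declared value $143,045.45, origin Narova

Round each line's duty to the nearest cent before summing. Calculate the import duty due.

Line 1 (96.90, Drenune, 1,261 m², $29,784.82):
Base rate for 96.90 is 6%.
Origin Drenune is the FTA partner but 96.90 is not on the preference list; base rate stands.
Duty = $29,784.82 × 6% = $1,787.09.
Line 2 (56.49, Drenune, 1,271 units, $215,027.78):
Base rate for 56.49 is $2.15/unit.
Origin Drenune qualifies under the Bralia–Drenune agreement and 56.49 is covered: preferential rate Free applies instead.
Duty = $215,027.78 × 0% = $0.00.
Line 3 (42.70, Narova, 655 units, $143,045.45):
Base rate for 42.70 is $5.34/unit.
42.70 has an FTA preferential rate, but origin Narova is not Drenune; base rate stands.
Additional duty on 42.70 from Narova: +7.4% ad valorem. Applied ad valorem rate = 7.4%.
Duty = $143,045.45 × 7.4% + 655 × $5.34 = $14,083.06.
Total = $1,787.09 + $0.00 + $14,083.06 = $15,870.15.

$15,870.15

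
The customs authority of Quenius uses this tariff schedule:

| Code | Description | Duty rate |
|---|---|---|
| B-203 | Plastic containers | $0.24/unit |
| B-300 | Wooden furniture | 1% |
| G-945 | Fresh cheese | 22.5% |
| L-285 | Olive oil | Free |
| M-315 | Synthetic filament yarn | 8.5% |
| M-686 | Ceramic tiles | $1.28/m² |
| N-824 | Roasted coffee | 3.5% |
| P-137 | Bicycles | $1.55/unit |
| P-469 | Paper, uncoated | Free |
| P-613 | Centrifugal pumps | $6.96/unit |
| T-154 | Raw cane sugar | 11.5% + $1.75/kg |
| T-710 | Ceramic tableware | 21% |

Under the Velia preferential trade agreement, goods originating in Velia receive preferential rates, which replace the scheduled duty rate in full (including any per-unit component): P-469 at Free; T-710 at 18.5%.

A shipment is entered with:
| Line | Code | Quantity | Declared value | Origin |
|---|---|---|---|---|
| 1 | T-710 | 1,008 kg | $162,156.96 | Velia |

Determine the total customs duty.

$29,999.04

Line 1 (T-710, Velia, 1,008 kg, $162,156.96):
Base rate for T-710 is 21%.
Origin Velia qualifies under the Quenius–Velia agreement and T-710 is covered: preferential rate 18.5% applies instead.
Duty = $162,156.96 × 18.5% = $29,999.04.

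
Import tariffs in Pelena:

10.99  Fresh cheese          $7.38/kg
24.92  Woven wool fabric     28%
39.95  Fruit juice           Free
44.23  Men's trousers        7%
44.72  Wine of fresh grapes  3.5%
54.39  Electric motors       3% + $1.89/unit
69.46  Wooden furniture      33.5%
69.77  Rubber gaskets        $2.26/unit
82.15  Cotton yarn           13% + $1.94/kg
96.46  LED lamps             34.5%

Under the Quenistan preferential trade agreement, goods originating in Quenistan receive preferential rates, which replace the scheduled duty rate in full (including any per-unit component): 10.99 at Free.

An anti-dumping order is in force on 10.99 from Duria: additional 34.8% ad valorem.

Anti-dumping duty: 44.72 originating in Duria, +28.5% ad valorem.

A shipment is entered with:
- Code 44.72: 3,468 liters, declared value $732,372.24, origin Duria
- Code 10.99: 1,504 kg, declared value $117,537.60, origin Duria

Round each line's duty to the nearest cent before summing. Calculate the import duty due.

Line 1 (44.72, Duria, 3,468 liters, $732,372.24):
Base rate for 44.72 is 3.5%.
Additional duty on 44.72 from Duria: +28.5%. Applied ad valorem rate: 3.5% + 28.5% = 32%.
Duty = $732,372.24 × 32% = $234,359.12.
Line 2 (10.99, Duria, 1,504 kg, $117,537.60):
Base rate for 10.99 is $7.38/kg.
10.99 has an FTA preferential rate, but origin Duria is not Quenistan; base rate stands.
Additional duty on 10.99 from Duria: +34.8% ad valorem. Applied ad valorem rate = 34.8%.
Duty = $117,537.60 × 34.8% + 1,504 × $7.38 = $52,002.60.
Total = $234,359.12 + $52,002.60 = $286,361.72.

$286,361.72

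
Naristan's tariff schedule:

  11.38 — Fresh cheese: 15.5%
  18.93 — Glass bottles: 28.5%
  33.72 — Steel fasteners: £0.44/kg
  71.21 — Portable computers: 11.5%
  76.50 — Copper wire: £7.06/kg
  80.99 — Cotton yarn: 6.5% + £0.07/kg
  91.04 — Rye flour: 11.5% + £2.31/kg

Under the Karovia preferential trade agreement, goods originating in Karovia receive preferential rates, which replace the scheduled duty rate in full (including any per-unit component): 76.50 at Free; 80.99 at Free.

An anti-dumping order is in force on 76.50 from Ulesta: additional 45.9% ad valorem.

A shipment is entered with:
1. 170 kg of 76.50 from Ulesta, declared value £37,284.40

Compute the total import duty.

£18,313.74

Line 1 (76.50, Ulesta, 170 kg, £37,284.40):
Base rate for 76.50 is £7.06/kg.
76.50 has an FTA preferential rate, but origin Ulesta is not Karovia; base rate stands.
Additional duty on 76.50 from Ulesta: +45.9% ad valorem. Applied ad valorem rate = 45.9%.
Duty = £37,284.40 × 45.9% + 170 × £7.06 = £18,313.74.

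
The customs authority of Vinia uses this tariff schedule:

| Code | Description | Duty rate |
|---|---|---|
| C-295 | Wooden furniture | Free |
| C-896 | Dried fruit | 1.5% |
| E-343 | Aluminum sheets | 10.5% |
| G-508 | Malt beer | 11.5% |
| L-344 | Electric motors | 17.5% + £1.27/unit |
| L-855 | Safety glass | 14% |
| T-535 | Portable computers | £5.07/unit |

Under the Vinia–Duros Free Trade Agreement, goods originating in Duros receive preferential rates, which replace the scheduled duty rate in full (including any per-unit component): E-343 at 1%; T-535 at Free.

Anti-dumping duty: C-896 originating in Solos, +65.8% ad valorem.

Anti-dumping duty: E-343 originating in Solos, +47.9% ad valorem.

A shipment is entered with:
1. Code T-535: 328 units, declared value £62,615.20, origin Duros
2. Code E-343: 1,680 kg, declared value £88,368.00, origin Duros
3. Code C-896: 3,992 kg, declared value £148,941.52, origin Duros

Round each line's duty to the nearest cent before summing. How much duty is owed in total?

Line 1 (T-535, Duros, 328 units, £62,615.20):
Base rate for T-535 is £5.07/unit.
Origin Duros qualifies under the Vinia–Duros agreement and T-535 is covered: preferential rate Free applies instead.
Duty = £62,615.20 × 0% = £0.00.
Line 2 (E-343, Duros, 1,680 kg, £88,368.00):
Base rate for E-343 is 10.5%.
Origin Duros qualifies under the Vinia–Duros agreement and E-343 is covered: preferential rate 1% applies instead.
The additional-duty order on E-343 targets Solos, not Duros; it does not apply.
Duty = £88,368.00 × 1% = £883.68.
Line 3 (C-896, Duros, 3,992 kg, £148,941.52):
Base rate for C-896 is 1.5%.
Origin Duros is the FTA partner but C-896 is not on the preference list; base rate stands.
The additional-duty order on C-896 targets Solos, not Duros; it does not apply.
Duty = £148,941.52 × 1.5% = £2,234.12.
Total = £0.00 + £883.68 + £2,234.12 = £3,117.80.

£3,117.80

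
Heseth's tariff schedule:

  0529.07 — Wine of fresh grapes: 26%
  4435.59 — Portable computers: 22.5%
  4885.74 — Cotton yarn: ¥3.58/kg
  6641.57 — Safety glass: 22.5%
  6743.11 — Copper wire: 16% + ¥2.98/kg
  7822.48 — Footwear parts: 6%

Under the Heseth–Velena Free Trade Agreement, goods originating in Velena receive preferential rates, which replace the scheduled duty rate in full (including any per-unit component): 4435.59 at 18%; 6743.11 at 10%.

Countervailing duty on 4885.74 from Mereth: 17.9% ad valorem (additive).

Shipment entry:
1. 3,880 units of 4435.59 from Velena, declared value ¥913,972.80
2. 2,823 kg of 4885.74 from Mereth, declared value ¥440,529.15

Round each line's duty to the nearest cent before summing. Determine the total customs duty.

¥253,476.16

Line 1 (4435.59, Velena, 3,880 units, ¥913,972.80):
Base rate for 4435.59 is 22.5%.
Origin Velena qualifies under the Heseth–Velena agreement and 4435.59 is covered: preferential rate 18% applies instead.
Duty = ¥913,972.80 × 18% = ¥164,515.10.
Line 2 (4885.74, Mereth, 2,823 kg, ¥440,529.15):
Base rate for 4885.74 is ¥3.58/kg.
Additional duty on 4885.74 from Mereth: +17.9% ad valorem. Applied ad valorem rate = 17.9%.
Duty = ¥440,529.15 × 17.9% + 2,823 × ¥3.58 = ¥88,961.06.
Total = ¥164,515.10 + ¥88,961.06 = ¥253,476.16.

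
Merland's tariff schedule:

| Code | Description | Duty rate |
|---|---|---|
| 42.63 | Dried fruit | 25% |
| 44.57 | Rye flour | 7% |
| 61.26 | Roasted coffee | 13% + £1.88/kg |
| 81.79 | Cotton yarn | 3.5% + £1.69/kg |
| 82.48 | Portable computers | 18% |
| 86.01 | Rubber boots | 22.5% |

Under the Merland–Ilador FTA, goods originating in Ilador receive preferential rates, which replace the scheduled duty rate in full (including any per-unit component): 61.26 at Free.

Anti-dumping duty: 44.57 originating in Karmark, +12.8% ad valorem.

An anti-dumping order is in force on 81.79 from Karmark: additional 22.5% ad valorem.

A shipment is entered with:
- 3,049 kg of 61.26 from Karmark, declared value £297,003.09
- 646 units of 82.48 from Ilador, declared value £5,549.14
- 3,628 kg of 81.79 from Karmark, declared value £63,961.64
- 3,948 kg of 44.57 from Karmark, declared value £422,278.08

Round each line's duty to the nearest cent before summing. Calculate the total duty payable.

£151,713.78

Line 1 (61.26, Karmark, 3,049 kg, £297,003.09):
Base rate for 61.26 is 13% + £1.88/kg.
61.26 has an FTA preferential rate, but origin Karmark is not Ilador; base rate stands.
Duty = £297,003.09 × 13% + 3,049 × £1.88 = £44,342.52.
Line 2 (82.48, Ilador, 646 units, £5,549.14):
Base rate for 82.48 is 18%.
Origin Ilador is the FTA partner but 82.48 is not on the preference list; base rate stands.
Duty = £5,549.14 × 18% = £998.85.
Line 3 (81.79, Karmark, 3,628 kg, £63,961.64):
Base rate for 81.79 is 3.5% + £1.69/kg.
Additional duty on 81.79 from Karmark: +22.5%. Applied ad valorem rate: 3.5% + 22.5% = 26%.
Duty = £63,961.64 × 26% + 3,628 × £1.69 = £22,761.35.
Line 4 (44.57, Karmark, 3,948 kg, £422,278.08):
Base rate for 44.57 is 7%.
Additional duty on 44.57 from Karmark: +12.8%. Applied ad valorem rate: 7% + 12.8% = 19.8%.
Duty = £422,278.08 × 19.8% = £83,611.06.
Total = £44,342.52 + £998.85 + £22,761.35 + £83,611.06 = £151,713.78.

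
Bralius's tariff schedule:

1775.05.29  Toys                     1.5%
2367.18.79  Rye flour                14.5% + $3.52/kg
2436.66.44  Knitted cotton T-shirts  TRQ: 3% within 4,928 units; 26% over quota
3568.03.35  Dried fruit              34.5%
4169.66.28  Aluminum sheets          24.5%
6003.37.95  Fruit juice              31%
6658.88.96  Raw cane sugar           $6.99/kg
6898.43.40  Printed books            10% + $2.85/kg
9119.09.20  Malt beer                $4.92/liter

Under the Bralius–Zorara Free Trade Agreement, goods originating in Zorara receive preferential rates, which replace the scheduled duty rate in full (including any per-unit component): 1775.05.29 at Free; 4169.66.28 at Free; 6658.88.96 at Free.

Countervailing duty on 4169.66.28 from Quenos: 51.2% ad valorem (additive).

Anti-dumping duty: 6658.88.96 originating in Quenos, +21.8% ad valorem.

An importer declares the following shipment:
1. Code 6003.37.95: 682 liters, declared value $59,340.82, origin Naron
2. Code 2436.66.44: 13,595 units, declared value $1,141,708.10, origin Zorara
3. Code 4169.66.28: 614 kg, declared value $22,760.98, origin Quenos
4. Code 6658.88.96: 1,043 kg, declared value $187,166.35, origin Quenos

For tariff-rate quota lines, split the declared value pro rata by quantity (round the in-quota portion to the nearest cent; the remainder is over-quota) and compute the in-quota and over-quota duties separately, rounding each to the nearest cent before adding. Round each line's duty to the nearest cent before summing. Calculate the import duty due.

Line 1 (6003.37.95, Naron, 682 liters, $59,340.82):
Base rate for 6003.37.95 is 31%.
Duty = $59,340.82 × 31% = $18,395.65.
Line 2 (2436.66.44, Zorara, 13,595 units, $1,141,708.10):
Code 2436.66.44 is under a tariff-rate quota (threshold 4,928 units). In-quota: 4,928 units at 3%; over-quota: 8,667 units at 26%.
Pro-rata value split: in-quota = $1,141,708.10 × 4,928/13,595 = $413,853.44; over-quota = $1,141,708.10 − $413,853.44 = $727,854.66.
In-quota duty = $413,853.44 × 3% = $12,415.60. Over-quota duty = $727,854.66 × 26% = $189,242.21.
Line duty = $12,415.60 + $189,242.21 = $201,657.81.
Line 3 (4169.66.28, Quenos, 614 kg, $22,760.98):
Base rate for 4169.66.28 is 24.5%.
4169.66.28 has an FTA preferential rate, but origin Quenos is not Zorara; base rate stands.
Additional duty on 4169.66.28 from Quenos: +51.2%. Applied ad valorem rate: 24.5% + 51.2% = 75.7%.
Duty = $22,760.98 × 75.7% = $17,230.06.
Line 4 (6658.88.96, Quenos, 1,043 kg, $187,166.35):
Base rate for 6658.88.96 is $6.99/kg.
6658.88.96 has an FTA preferential rate, but origin Quenos is not Zorara; base rate stands.
Additional duty on 6658.88.96 from Quenos: +21.8% ad valorem. Applied ad valorem rate = 21.8%.
Duty = $187,166.35 × 21.8% + 1,043 × $6.99 = $48,092.83.
Total = $18,395.65 + $201,657.81 + $17,230.06 + $48,092.83 = $285,376.35.

$285,376.35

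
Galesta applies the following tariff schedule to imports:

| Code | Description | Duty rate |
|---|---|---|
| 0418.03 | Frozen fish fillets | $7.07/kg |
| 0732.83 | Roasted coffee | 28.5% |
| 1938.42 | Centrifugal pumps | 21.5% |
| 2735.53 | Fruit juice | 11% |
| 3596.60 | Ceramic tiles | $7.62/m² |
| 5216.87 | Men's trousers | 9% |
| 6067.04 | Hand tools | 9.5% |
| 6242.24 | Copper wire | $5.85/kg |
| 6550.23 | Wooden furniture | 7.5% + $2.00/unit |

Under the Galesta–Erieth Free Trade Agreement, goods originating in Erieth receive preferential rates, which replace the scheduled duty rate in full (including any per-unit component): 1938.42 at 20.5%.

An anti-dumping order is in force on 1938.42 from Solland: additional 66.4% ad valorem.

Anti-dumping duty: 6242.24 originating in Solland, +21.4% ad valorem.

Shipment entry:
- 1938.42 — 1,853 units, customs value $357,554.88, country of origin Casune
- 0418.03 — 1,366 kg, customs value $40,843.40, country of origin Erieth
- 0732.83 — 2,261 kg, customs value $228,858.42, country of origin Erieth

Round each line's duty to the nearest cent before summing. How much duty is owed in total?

Line 1 (1938.42, Casune, 1,853 units, $357,554.88):
Base rate for 1938.42 is 21.5%.
1938.42 has an FTA preferential rate, but origin Casune is not Erieth; base rate stands.
The additional-duty order on 1938.42 targets Solland, not Casune; it does not apply.
Duty = $357,554.88 × 21.5% = $76,874.30.
Line 2 (0418.03, Erieth, 1,366 kg, $40,843.40):
Base rate for 0418.03 is $7.07/kg.
Origin Erieth is the FTA partner but 0418.03 is not on the preference list; base rate stands.
Duty = 1,366 × $7.07 = $9,657.62.
Line 3 (0732.83, Erieth, 2,261 kg, $228,858.42):
Base rate for 0732.83 is 28.5%.
Origin Erieth is the FTA partner but 0732.83 is not on the preference list; base rate stands.
Duty = $228,858.42 × 28.5% = $65,224.65.
Total = $76,874.30 + $9,657.62 + $65,224.65 = $151,756.57.

$151,756.57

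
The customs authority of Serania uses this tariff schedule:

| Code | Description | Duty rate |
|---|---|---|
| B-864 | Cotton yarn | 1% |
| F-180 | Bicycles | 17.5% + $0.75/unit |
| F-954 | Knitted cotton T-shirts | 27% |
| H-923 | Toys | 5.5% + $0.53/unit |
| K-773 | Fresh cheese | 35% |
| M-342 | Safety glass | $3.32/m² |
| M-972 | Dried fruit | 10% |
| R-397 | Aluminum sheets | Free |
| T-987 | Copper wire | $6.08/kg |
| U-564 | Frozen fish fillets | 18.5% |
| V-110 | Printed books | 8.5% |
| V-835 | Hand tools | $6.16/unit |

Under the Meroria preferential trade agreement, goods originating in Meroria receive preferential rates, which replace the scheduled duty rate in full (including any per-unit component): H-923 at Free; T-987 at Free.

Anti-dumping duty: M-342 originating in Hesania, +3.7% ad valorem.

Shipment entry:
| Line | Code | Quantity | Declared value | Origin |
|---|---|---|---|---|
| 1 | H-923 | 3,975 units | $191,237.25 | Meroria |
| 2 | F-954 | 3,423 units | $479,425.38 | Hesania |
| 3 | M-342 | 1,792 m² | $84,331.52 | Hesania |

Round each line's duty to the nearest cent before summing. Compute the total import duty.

$138,514.56

Line 1 (H-923, Meroria, 3,975 units, $191,237.25):
Base rate for H-923 is 5.5% + $0.53/unit.
Origin Meroria qualifies under the Serania–Meroria agreement and H-923 is covered: preferential rate Free applies instead.
Duty = $191,237.25 × 0% = $0.00.
Line 2 (F-954, Hesania, 3,423 units, $479,425.38):
Base rate for F-954 is 27%.
Duty = $479,425.38 × 27% = $129,444.85.
Line 3 (M-342, Hesania, 1,792 m², $84,331.52):
Base rate for M-342 is $3.32/m².
Additional duty on M-342 from Hesania: +3.7% ad valorem. Applied ad valorem rate = 3.7%.
Duty = $84,331.52 × 3.7% + 1,792 × $3.32 = $9,069.71.
Total = $0.00 + $129,444.85 + $9,069.71 = $138,514.56.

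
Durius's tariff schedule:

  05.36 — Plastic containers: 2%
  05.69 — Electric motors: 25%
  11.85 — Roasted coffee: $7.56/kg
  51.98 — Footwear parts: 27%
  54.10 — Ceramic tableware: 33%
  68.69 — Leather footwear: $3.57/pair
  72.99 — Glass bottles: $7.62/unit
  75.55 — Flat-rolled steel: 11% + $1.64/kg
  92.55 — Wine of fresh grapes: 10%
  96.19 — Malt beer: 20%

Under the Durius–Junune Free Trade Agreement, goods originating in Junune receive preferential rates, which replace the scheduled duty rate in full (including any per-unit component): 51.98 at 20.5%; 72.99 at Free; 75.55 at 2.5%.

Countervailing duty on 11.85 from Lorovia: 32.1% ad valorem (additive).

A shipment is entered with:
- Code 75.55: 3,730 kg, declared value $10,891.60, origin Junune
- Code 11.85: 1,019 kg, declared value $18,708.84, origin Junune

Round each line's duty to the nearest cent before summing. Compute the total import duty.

Line 1 (75.55, Junune, 3,730 kg, $10,891.60):
Base rate for 75.55 is 11% + $1.64/kg.
Origin Junune qualifies under the Durius–Junune agreement and 75.55 is covered: preferential rate 2.5% applies instead.
Duty = $10,891.60 × 2.5% = $272.29.
Line 2 (11.85, Junune, 1,019 kg, $18,708.84):
Base rate for 11.85 is $7.56/kg.
Origin Junune is the FTA partner but 11.85 is not on the preference list; base rate stands.
The additional-duty order on 11.85 targets Lorovia, not Junune; it does not apply.
Duty = 1,019 × $7.56 = $7,703.64.
Total = $272.29 + $7,703.64 = $7,975.93.

$7,975.93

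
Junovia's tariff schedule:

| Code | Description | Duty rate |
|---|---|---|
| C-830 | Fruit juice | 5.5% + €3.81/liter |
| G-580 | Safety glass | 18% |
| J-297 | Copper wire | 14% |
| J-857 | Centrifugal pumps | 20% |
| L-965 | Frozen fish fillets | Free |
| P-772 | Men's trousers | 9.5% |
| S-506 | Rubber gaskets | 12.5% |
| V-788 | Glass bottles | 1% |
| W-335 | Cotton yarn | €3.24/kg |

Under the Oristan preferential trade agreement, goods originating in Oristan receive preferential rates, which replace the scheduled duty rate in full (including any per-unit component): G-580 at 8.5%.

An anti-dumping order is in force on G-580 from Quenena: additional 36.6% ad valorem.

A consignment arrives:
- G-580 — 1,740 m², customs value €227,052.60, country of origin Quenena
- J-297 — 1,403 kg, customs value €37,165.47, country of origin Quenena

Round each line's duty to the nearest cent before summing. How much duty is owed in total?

€129,173.89

Line 1 (G-580, Quenena, 1,740 m², €227,052.60):
Base rate for G-580 is 18%.
G-580 has an FTA preferential rate, but origin Quenena is not Oristan; base rate stands.
Additional duty on G-580 from Quenena: +36.6%. Applied ad valorem rate: 18% + 36.6% = 54.6%.
Duty = €227,052.60 × 54.6% = €123,970.72.
Line 2 (J-297, Quenena, 1,403 kg, €37,165.47):
Base rate for J-297 is 14%.
Duty = €37,165.47 × 14% = €5,203.17.
Total = €123,970.72 + €5,203.17 = €129,173.89.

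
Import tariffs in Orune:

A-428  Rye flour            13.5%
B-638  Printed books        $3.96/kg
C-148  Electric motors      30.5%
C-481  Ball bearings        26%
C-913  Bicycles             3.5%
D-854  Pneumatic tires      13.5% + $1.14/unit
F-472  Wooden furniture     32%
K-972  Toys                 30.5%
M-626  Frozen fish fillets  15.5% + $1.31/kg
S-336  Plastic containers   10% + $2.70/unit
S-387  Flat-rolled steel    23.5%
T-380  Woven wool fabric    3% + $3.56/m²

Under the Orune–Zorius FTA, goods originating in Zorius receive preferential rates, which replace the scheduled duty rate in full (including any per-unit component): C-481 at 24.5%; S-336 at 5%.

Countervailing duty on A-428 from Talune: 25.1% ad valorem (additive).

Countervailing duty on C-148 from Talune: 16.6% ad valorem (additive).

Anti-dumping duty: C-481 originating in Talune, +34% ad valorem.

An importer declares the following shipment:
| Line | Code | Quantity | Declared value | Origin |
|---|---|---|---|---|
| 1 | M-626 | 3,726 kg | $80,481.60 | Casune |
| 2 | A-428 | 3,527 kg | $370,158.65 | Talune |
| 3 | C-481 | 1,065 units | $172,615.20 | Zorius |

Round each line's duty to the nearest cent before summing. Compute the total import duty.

Line 1 (M-626, Casune, 3,726 kg, $80,481.60):
Base rate for M-626 is 15.5% + $1.31/kg.
Duty = $80,481.60 × 15.5% + 3,726 × $1.31 = $17,355.71.
Line 2 (A-428, Talune, 3,527 kg, $370,158.65):
Base rate for A-428 is 13.5%.
Additional duty on A-428 from Talune: +25.1%. Applied ad valorem rate: 13.5% + 25.1% = 38.6%.
Duty = $370,158.65 × 38.6% = $142,881.24.
Line 3 (C-481, Zorius, 1,065 units, $172,615.20):
Base rate for C-481 is 26%.
Origin Zorius qualifies under the Orune–Zorius agreement and C-481 is covered: preferential rate 24.5% applies instead.
The additional-duty order on C-481 targets Talune, not Zorius; it does not apply.
Duty = $172,615.20 × 24.5% = $42,290.72.
Total = $17,355.71 + $142,881.24 + $42,290.72 = $202,527.67.

$202,527.67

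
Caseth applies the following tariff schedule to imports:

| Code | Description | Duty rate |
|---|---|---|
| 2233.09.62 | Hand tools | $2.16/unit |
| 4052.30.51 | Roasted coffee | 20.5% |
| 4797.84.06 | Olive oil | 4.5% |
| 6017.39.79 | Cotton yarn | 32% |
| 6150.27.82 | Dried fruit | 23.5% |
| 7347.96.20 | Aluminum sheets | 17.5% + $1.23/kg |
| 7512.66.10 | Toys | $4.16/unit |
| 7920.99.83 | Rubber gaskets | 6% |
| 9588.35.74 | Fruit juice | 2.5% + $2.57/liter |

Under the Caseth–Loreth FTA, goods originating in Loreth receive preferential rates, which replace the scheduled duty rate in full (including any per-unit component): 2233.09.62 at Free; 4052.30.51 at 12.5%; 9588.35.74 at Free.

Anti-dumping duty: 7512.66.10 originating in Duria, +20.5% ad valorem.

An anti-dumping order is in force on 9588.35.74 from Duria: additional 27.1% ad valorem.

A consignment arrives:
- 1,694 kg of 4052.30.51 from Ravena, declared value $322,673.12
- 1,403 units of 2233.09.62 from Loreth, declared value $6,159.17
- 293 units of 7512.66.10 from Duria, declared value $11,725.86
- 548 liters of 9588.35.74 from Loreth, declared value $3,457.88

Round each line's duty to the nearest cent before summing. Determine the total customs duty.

Line 1 (4052.30.51, Ravena, 1,694 kg, $322,673.12):
Base rate for 4052.30.51 is 20.5%.
4052.30.51 has an FTA preferential rate, but origin Ravena is not Loreth; base rate stands.
Duty = $322,673.12 × 20.5% = $66,147.99.
Line 2 (2233.09.62, Loreth, 1,403 units, $6,159.17):
Base rate for 2233.09.62 is $2.16/unit.
Origin Loreth qualifies under the Caseth–Loreth agreement and 2233.09.62 is covered: preferential rate Free applies instead.
Duty = $6,159.17 × 0% = $0.00.
Line 3 (7512.66.10, Duria, 293 units, $11,725.86):
Base rate for 7512.66.10 is $4.16/unit.
Additional duty on 7512.66.10 from Duria: +20.5% ad valorem. Applied ad valorem rate = 20.5%.
Duty = $11,725.86 × 20.5% + 293 × $4.16 = $3,622.68.
Line 4 (9588.35.74, Loreth, 548 liters, $3,457.88):
Base rate for 9588.35.74 is 2.5% + $2.57/liter.
Origin Loreth qualifies under the Caseth–Loreth agreement and 9588.35.74 is covered: preferential rate Free applies instead.
The additional-duty order on 9588.35.74 targets Duria, not Loreth; it does not apply.
Duty = $3,457.88 × 0% = $0.00.
Total = $66,147.99 + $0.00 + $3,622.68 + $0.00 = $69,770.67.

$69,770.67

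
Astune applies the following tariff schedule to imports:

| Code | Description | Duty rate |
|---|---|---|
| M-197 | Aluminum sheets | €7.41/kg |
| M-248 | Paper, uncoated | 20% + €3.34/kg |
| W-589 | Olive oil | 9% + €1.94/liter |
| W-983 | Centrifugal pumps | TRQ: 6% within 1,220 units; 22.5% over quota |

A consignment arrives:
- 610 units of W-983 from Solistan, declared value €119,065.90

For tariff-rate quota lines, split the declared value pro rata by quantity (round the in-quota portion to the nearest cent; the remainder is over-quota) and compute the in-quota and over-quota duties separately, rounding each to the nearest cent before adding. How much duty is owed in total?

€7,143.95

Line 1 (W-983, Solistan, 610 units, €119,065.90):
Code W-983 is under a tariff-rate quota (threshold 1,220 units). Quantity 610 units is within the quota, so the in-quota rate 6% applies to the full value.
Duty = €119,065.90 × 6% = €7,143.95.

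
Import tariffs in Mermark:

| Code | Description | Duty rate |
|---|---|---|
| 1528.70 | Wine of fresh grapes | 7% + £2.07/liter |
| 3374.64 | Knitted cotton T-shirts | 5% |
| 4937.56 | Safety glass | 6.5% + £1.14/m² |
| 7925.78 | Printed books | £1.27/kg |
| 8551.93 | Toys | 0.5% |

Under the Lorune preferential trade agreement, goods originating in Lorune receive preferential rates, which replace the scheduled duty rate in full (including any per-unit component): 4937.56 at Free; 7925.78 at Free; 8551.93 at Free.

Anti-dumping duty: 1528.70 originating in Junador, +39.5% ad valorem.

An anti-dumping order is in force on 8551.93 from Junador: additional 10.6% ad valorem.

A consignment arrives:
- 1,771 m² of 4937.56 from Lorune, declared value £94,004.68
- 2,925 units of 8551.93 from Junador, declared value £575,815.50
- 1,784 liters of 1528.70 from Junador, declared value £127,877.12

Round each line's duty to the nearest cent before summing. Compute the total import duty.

Line 1 (4937.56, Lorune, 1,771 m², £94,004.68):
Base rate for 4937.56 is 6.5% + £1.14/m².
Origin Lorune qualifies under the Mermark–Lorune agreement and 4937.56 is covered: preferential rate Free applies instead.
Duty = £94,004.68 × 0% = £0.00.
Line 2 (8551.93, Junador, 2,925 units, £575,815.50):
Base rate for 8551.93 is 0.5%.
8551.93 has an FTA preferential rate, but origin Junador is not Lorune; base rate stands.
Additional duty on 8551.93 from Junador: +10.6%. Applied ad valorem rate: 0.5% + 10.6% = 11.1%.
Duty = £575,815.50 × 11.1% = £63,915.52.
Line 3 (1528.70, Junador, 1,784 liters, £127,877.12):
Base rate for 1528.70 is 7% + £2.07/liter.
Additional duty on 1528.70 from Junador: +39.5%. Applied ad valorem rate: 7% + 39.5% = 46.5%.
Duty = £127,877.12 × 46.5% + 1,784 × £2.07 = £63,155.74.
Total = £0.00 + £63,915.52 + £63,155.74 = £127,071.26.

£127,071.26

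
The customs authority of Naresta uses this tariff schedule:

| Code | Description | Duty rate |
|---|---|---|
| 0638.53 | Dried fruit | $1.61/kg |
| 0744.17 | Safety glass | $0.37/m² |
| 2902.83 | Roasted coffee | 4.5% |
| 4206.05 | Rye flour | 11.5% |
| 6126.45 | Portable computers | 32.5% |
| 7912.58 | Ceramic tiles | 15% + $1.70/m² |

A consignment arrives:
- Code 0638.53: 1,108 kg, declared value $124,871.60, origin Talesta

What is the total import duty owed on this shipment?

Line 1 (0638.53, Talesta, 1,108 kg, $124,871.60):
Base rate for 0638.53 is $1.61/kg.
Duty = 1,108 × $1.61 = $1,783.88.

$1,783.88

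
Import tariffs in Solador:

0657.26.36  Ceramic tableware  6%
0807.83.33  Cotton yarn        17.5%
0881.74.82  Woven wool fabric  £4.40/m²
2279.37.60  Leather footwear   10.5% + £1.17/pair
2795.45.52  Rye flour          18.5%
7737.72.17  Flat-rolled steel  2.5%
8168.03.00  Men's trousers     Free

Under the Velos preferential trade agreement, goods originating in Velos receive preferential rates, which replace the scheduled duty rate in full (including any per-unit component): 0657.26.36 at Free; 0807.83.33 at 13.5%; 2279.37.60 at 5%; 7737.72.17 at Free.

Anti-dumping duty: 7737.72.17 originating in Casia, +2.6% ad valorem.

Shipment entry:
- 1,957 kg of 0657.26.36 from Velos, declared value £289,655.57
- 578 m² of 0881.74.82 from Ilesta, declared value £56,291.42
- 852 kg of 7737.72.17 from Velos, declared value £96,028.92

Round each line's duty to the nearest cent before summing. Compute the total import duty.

Line 1 (0657.26.36, Velos, 1,957 kg, £289,655.57):
Base rate for 0657.26.36 is 6%.
Origin Velos qualifies under the Solador–Velos agreement and 0657.26.36 is covered: preferential rate Free applies instead.
Duty = £289,655.57 × 0% = £0.00.
Line 2 (0881.74.82, Ilesta, 578 m², £56,291.42):
Base rate for 0881.74.82 is £4.40/m².
Duty = 578 × £4.40 = £2,543.20.
Line 3 (7737.72.17, Velos, 852 kg, £96,028.92):
Base rate for 7737.72.17 is 2.5%.
Origin Velos qualifies under the Solador–Velos agreement and 7737.72.17 is covered: preferential rate Free applies instead.
The additional-duty order on 7737.72.17 targets Casia, not Velos; it does not apply.
Duty = £96,028.92 × 0% = £0.00.
Total = £0.00 + £2,543.20 + £0.00 = £2,543.20.

£2,543.20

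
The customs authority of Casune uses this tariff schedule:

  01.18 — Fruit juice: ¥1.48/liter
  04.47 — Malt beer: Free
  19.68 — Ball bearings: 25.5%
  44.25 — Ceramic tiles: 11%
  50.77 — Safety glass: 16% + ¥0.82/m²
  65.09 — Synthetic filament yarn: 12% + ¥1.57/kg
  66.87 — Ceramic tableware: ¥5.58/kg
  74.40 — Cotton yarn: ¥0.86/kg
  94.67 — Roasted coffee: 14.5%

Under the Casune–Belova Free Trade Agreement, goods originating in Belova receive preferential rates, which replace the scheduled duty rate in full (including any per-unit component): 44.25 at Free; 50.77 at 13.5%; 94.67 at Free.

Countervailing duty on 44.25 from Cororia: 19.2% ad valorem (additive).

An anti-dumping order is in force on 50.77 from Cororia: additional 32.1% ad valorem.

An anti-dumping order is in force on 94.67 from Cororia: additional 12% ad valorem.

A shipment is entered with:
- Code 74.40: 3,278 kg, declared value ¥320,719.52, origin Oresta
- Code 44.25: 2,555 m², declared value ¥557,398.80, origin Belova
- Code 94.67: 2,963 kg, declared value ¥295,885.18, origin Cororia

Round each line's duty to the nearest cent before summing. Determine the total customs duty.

¥81,228.65

Line 1 (74.40, Oresta, 3,278 kg, ¥320,719.52):
Base rate for 74.40 is ¥0.86/kg.
Duty = 3,278 × ¥0.86 = ¥2,819.08.
Line 2 (44.25, Belova, 2,555 m², ¥557,398.80):
Base rate for 44.25 is 11%.
Origin Belova qualifies under the Casune–Belova agreement and 44.25 is covered: preferential rate Free applies instead.
The additional-duty order on 44.25 targets Cororia, not Belova; it does not apply.
Duty = ¥557,398.80 × 0% = ¥0.00.
Line 3 (94.67, Cororia, 2,963 kg, ¥295,885.18):
Base rate for 94.67 is 14.5%.
94.67 has an FTA preferential rate, but origin Cororia is not Belova; base rate stands.
Additional duty on 94.67 from Cororia: +12%. Applied ad valorem rate: 14.5% + 12% = 26.5%.
Duty = ¥295,885.18 × 26.5% = ¥78,409.57.
Total = ¥2,819.08 + ¥0.00 + ¥78,409.57 = ¥81,228.65.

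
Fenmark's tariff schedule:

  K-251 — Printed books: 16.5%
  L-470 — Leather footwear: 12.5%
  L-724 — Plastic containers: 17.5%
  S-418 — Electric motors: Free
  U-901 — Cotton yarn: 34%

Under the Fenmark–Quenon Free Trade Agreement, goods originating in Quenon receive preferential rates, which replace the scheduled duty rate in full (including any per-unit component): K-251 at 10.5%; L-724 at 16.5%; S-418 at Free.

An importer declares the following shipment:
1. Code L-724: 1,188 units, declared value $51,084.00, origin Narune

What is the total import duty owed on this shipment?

$8,939.70

Line 1 (L-724, Narune, 1,188 units, $51,084.00):
Base rate for L-724 is 17.5%.
L-724 has an FTA preferential rate, but origin Narune is not Quenon; base rate stands.
Duty = $51,084.00 × 17.5% = $8,939.70.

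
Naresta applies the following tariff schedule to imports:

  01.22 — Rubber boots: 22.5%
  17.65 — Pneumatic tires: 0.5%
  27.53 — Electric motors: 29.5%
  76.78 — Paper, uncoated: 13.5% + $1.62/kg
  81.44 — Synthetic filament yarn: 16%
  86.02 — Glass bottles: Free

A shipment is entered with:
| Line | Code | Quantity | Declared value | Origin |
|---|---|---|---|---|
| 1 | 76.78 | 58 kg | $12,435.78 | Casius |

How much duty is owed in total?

Line 1 (76.78, Casius, 58 kg, $12,435.78):
Base rate for 76.78 is 13.5% + $1.62/kg.
Duty = $12,435.78 × 13.5% + 58 × $1.62 = $1,772.79.

$1,772.79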